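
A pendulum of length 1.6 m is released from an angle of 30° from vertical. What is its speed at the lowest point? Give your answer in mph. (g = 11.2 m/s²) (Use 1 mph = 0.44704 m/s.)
h = L(1 − cosθ) = 1.6(1 − cos30°) = 0.214359 m
v = √(2gh) = √(2·11.2·0.214359) = 2.19127 m/s = 4.902 mph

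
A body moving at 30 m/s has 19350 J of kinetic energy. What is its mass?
m = 2·KE/v² = 2·19350/(30)² = 43.0 kg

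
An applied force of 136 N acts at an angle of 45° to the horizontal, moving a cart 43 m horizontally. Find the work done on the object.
W = F·d·cosθ = (136)(43)cos(45°) = 4135 J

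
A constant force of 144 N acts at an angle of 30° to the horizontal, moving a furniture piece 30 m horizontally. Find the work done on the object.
W = F·d·cosθ = (144)(30)cos(30°) = 3741 J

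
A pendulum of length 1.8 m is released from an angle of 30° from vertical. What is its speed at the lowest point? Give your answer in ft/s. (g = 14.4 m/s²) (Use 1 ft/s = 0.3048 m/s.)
h = L(1 − cosθ) = 1.8(1 − cos30°) = 0.241154 m
v = √(2gh) = √(2·14.4·0.241154) = 2.63538 m/s = 8.646 ft/s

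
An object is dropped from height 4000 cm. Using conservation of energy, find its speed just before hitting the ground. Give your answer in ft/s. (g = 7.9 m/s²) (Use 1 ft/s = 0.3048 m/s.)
Convert to SI: h = 40.0 m
mgh = ½mv² ⇒ v = √(2gh) = √(2·7.9·40.0) = 25.1396 m/s = 82.48 ft/s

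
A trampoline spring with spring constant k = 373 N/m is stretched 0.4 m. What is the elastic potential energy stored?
PE = ½kx² = ½(373)(0.4)² = 29.84 J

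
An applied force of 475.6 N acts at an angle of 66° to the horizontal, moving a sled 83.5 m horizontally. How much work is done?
W = F·d·cosθ = (475.6)(83.5)cos(66°) = 16150 J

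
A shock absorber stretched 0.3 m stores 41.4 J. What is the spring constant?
k = 2·PE/x² = 2·41.4/(0.3)² = 920.0 N/m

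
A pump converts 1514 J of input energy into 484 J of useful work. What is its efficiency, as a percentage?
η = W_out/W_in = 484/1514 = 31.97%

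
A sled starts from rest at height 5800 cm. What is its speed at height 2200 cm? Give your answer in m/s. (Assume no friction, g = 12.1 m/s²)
Convert to SI: h₁−h₂ = 36.0 m
mgh₁ = mgh₂ + ½mv² ⇒ v = √(2g(h₁−h₂)) = √(2·12.1·36.0) = 29.52 m/s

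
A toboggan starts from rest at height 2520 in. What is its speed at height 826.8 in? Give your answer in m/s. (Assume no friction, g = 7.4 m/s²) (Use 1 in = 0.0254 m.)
Convert to SI: h₁−h₂ = 43.0073 m
mgh₁ = mgh₂ + ½mv² ⇒ v = √(2g(h₁−h₂)) = √(2·7.4·43.0073) = 25.23 m/s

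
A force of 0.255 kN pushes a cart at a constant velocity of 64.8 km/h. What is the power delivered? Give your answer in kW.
Convert to SI: F = 255.0 N, v = 18.0 m/s
P = Fv = (255.0)(18.0) = 4590.0 W = 4.59 kW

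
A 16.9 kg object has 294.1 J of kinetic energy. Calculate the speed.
v = √(2·KE/m) = √(2·294.1/16.9) = 5.9 m/s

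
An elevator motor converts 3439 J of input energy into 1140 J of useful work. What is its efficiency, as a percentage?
η = W_out/W_in = 1140/3439 = 33.15%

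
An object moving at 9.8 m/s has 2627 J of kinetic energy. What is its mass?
m = 2·KE/v² = 2·2627/(9.8)² = 54.71 kg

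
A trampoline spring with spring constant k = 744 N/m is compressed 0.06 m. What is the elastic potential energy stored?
PE = ½kx² = ½(744)(0.06)² = 1.339 J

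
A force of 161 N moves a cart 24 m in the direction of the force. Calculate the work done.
W = F·d = (161)(24) = 3864 J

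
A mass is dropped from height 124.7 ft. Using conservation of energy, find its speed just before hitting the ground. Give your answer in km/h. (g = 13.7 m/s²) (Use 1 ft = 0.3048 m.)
Convert to SI: h = 38.0086 m
mgh = ½mv² ⇒ v = √(2gh) = √(2·13.7·38.0086) = 32.2713 m/s = 116.2 km/h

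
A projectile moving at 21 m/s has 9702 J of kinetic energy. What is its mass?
m = 2·KE/v² = 2·9702/(21)² = 44.0 kg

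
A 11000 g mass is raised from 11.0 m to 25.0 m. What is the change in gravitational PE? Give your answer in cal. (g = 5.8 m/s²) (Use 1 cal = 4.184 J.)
Convert to SI: m = 11.0 kg, Δh = 14.0 m
ΔPE = mgΔh = (11.0)(5.8)(14.0) = 893.2 J = 213.5 cal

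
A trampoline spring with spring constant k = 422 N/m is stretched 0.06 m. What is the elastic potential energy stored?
PE = ½kx² = ½(422)(0.06)² = 0.7596 J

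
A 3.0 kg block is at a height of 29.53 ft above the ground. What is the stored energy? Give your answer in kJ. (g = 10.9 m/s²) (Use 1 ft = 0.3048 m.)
Convert to SI: m = 3.0 kg, h = 9.00074 m
PE = mgh = (3.0)(10.9)(9.00074) = 294.324 J = 0.2943 kJ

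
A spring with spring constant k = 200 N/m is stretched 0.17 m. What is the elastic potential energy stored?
PE = ½kx² = ½(200)(0.17)² = 2.89 J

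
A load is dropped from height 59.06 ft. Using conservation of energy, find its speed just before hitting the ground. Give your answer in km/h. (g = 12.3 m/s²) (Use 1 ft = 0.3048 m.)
Convert to SI: h = 18.0015 m
mgh = ½mv² ⇒ v = √(2gh) = √(2·12.3·18.0015) = 21.0437 m/s = 75.76 km/h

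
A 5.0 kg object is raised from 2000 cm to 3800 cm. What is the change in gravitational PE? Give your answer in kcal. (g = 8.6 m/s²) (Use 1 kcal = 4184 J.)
Convert to SI: m = 5.0 kg, Δh = 18.0 m
ΔPE = mgΔh = (5.0)(8.6)(18.0) = 774.0 J = 0.185 kcal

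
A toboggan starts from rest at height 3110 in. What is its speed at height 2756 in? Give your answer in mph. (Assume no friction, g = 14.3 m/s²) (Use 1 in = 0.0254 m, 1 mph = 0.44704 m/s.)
Convert to SI: h₁−h₂ = 8.9916 m
mgh₁ = mgh₂ + ½mv² ⇒ v = √(2g(h₁−h₂)) = √(2·14.3·8.9916) = 16.0362 m/s = 35.87 mph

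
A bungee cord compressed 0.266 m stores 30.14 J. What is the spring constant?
k = 2·PE/x² = 2·30.14/(0.266)² = 851.9 N/m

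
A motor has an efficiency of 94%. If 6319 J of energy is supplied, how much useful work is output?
W_out = η·W_in = 0.94·6319 = 5939.86 J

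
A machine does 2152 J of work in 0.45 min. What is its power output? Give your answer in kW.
Convert to SI: W = 2152.0 J, t = 27.0 s
P = W/t = 2152.0/27.0 = 79.7037 W = 0.0797 kW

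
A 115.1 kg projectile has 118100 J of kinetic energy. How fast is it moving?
v = √(2·KE/m) = √(2·118100/115.1) = 45.3 m/s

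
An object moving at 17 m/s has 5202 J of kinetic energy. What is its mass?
m = 2·KE/v² = 2·5202/(17)² = 36.0 kg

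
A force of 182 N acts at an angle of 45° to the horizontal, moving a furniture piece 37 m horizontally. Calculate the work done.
W = F·d·cosθ = (182)(37)cos(45°) = 4762 J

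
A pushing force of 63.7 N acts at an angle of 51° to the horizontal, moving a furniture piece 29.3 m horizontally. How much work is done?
W = F·d·cosθ = (63.7)(29.3)cos(51°) = 1175 J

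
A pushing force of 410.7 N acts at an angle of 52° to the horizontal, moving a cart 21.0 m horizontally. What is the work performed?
W = F·d·cosθ = (410.7)(21.0)cos(52°) = 5310 J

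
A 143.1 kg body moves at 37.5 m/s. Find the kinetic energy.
KE = ½mv² = ½(143.1)(37.5)² = 100600 J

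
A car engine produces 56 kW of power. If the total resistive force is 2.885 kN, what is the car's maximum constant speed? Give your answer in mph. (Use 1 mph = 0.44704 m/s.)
Convert to SI: F = 2885.0 N
P = Fv ⇒ v = P/F = 56000 W/2885.0 N = 19.4107 m/s = 43.42 mph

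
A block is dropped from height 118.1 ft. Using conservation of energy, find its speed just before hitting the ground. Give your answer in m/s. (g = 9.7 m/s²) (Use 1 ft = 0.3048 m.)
Convert to SI: h = 35.9969 m
mgh = ½mv² ⇒ v = √(2gh) = √(2·9.7·35.9969) = 26.43 m/s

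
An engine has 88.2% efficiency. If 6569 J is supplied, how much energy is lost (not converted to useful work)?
W_lost = W_in(1 − η) = 6569·(1 − 0.882) = 775.1 J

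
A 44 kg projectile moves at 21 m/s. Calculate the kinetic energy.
KE = ½mv² = ½(44)(21)² = 9702.0 J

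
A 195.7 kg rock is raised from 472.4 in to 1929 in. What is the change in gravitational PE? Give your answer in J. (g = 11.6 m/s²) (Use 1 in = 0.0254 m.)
Convert to SI: m = 195.7 kg, Δh = 36.9976 m
ΔPE = mgΔh = (195.7)(11.6)(36.9976) = 83990 J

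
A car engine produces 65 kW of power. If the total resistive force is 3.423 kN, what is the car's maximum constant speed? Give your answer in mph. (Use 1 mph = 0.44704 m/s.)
Convert to SI: F = 3423.0 N
P = Fv ⇒ v = P/F = 65000 W/3423.0 N = 18.9892 m/s = 42.48 mph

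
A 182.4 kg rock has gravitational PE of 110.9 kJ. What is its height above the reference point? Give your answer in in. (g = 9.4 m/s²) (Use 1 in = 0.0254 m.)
Convert to SI: m = 182.4 kg, PE = 110900 J
h = PE/(mg) = 110900/(182.4·9.4) = 64.6813 m = 2547 in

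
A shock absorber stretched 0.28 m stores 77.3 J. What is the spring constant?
k = 2·PE/x² = 2·77.3/(0.28)² = 1972 N/m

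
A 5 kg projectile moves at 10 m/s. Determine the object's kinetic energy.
KE = ½mv² = ½(5)(10)² = 250.0 J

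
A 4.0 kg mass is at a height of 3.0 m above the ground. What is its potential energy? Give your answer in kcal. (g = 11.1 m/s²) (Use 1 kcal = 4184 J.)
PE = mgh = (4.0)(11.1)(3.0) = 133.2 J = 0.03184 kcal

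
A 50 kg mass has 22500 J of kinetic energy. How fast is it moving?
v = √(2·KE/m) = √(2·22500/50) = 30.0 m/s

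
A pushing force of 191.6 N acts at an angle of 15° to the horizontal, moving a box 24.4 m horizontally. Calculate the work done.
W = F·d·cosθ = (191.6)(24.4)cos(15°) = 4516 J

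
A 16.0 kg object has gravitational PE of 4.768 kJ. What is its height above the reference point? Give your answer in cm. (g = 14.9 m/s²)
Convert to SI: m = 16.0 kg, PE = 4768.0 J
h = PE/(mg) = 4768.0/(16.0·14.9) = 20.0 m = 2000 cm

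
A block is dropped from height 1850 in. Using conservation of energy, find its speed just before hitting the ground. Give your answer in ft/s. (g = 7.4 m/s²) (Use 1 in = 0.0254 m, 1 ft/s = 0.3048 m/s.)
Convert to SI: h = 46.99 m
mgh = ½mv² ⇒ v = √(2gh) = √(2·7.4·46.99) = 26.3714 m/s = 86.52 ft/s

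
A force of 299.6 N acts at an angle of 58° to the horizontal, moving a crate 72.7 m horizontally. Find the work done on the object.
W = F·d·cosθ = (299.6)(72.7)cos(58°) = 11540 J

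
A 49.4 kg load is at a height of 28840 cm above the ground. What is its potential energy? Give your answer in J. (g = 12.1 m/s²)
Convert to SI: m = 49.4 kg, h = 288.4 m
PE = mgh = (49.4)(12.1)(288.4) = 172400 J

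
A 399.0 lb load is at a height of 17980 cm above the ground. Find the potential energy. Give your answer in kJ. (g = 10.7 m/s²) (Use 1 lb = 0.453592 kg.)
Convert to SI: m = 180.983 kg, h = 179.8 m
PE = mgh = (180.983)(10.7)(179.8) = 348186 J = 348.2 kJ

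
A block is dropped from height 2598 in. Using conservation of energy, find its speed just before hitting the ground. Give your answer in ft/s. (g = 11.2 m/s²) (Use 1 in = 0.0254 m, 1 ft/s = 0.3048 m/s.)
Convert to SI: h = 65.9892 m
mgh = ½mv² ⇒ v = √(2gh) = √(2·11.2·65.9892) = 38.4468 m/s = 126.1 ft/s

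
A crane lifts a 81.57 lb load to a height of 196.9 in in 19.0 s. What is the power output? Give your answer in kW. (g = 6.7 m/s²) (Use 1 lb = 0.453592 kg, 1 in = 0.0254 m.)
Convert to SI: m = 36.9995 kg, h = 5.00126 m, t = 19.0 s
P = mgh/t = (36.9995)(6.7)(5.00126)/19.0 = 65.2524 W = 0.06525 kW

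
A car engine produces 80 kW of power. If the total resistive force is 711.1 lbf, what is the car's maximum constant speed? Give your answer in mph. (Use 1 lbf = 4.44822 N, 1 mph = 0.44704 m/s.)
Convert to SI: F = 3163.13 N
P = Fv ⇒ v = P/F = 80000 W/3163.13 N = 25.2914 m/s = 56.58 mph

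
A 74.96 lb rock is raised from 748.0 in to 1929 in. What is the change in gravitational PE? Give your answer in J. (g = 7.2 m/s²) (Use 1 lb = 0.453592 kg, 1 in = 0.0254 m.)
Convert to SI: m = 34.0013 kg, Δh = 29.9974 m
ΔPE = mgΔh = (34.0013)(7.2)(29.9974) = 7344 J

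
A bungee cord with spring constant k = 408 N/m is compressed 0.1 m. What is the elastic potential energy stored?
PE = ½kx² = ½(408)(0.1)² = 2.04 J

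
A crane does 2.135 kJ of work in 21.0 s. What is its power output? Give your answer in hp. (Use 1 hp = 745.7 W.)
Convert to SI: W = 2135.0 J, t = 21.0 s
P = W/t = 2135.0/21.0 = 101.667 W = 0.1363 hp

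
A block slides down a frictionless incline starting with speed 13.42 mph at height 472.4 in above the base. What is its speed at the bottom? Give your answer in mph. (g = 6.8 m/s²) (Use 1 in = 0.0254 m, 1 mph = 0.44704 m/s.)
Convert to SI: v₀ = 5.99928 m/s, h = 11.999 m
½mv₀² + mgh = ½mv² ⇒ v = √(v₀² + 2gh) = √(5.99928² + 2·6.8·11.999) = 14.113 m/s = 31.57 mph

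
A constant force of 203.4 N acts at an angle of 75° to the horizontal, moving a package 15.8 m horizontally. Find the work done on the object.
W = F·d·cosθ = (203.4)(15.8)cos(75°) = 831.8 J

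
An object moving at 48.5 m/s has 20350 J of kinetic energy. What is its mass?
m = 2·KE/v² = 2·20350/(48.5)² = 17.3 kg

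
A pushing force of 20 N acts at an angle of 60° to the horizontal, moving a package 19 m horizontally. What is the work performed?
W = F·d·cosθ = (20)(19)cos(60°) = 190.0 J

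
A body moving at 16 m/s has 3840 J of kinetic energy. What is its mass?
m = 2·KE/v² = 2·3840/(16)² = 30.0 kg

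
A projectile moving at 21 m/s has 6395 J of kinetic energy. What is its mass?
m = 2·KE/v² = 2·6395/(21)² = 29.0 kg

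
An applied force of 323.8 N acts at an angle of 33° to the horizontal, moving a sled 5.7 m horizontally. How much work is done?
W = F·d·cosθ = (323.8)(5.7)cos(33°) = 1548 J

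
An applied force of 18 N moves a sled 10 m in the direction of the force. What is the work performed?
W = F·d = (18)(10) = 180.0 J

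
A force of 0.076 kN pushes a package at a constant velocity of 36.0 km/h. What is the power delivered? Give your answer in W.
Convert to SI: F = 76.0 N, v = 10.0 m/s
P = Fv = (76.0)(10.0) = 760.0 W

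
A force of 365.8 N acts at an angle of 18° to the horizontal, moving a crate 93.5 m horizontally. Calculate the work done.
W = F·d·cosθ = (365.8)(93.5)cos(18°) = 32530 J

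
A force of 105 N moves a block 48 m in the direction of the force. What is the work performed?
W = F·d = (105)(48) = 5040 J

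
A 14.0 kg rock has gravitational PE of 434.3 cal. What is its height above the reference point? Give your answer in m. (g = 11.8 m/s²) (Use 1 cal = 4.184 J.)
Convert to SI: m = 14.0 kg, PE = 1817.11 J
h = PE/(mg) = 1817.11/(14.0·11.8) = 11.0 m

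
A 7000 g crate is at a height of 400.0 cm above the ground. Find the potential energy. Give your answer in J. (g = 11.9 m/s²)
Convert to SI: m = 7.0 kg, h = 4.0 m
PE = mgh = (7.0)(11.9)(4.0) = 333.2 J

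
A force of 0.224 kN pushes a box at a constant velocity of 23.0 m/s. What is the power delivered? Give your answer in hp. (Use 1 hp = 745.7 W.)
Convert to SI: F = 224.0 N, v = 23.0 m/s
P = Fv = (224.0)(23.0) = 5152.0 W = 6.909 hp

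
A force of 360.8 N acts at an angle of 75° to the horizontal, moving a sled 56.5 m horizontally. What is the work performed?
W = F·d·cosθ = (360.8)(56.5)cos(75°) = 5276 J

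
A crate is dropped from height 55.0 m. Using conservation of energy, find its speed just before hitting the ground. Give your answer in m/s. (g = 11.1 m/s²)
mgh = ½mv² ⇒ v = √(2gh) = √(2·11.1·55.0) = 34.94 m/s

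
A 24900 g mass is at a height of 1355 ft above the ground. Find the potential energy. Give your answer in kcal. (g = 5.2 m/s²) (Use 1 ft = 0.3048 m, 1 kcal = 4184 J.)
Convert to SI: m = 24.9 kg, h = 413.004 m
PE = mgh = (24.9)(5.2)(413.004) = 53475.8 J = 12.78 kcal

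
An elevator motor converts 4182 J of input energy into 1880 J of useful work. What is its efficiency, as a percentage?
η = W_out/W_in = 1880/4182 = 44.95%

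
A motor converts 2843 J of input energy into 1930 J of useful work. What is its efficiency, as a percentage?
η = W_out/W_in = 1930/2843 = 67.89%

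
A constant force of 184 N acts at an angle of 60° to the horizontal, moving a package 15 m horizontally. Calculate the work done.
W = F·d·cosθ = (184)(15)cos(60°) = 1380 J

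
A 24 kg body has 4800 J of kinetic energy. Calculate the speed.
v = √(2·KE/m) = √(2·4800/24) = 20.0 m/s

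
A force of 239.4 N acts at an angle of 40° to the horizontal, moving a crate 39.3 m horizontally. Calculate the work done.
W = F·d·cosθ = (239.4)(39.3)cos(40°) = 7207 J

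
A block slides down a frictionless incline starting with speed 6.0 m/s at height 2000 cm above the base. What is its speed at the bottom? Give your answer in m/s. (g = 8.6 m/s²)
Convert to SI: v₀ = 6.0 m/s, h = 20.0 m
½mv₀² + mgh = ½mv² ⇒ v = √(v₀² + 2gh) = √(6.0² + 2·8.6·20.0) = 19.49 m/s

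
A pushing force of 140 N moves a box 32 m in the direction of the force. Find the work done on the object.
W = F·d = (140)(32) = 4480 J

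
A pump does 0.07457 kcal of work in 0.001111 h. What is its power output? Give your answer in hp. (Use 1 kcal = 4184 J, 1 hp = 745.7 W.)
Convert to SI: W = 312.001 J, t = 3.9996 s
P = W/t = 312.001/3.9996 = 78.008 W = 0.1046 hp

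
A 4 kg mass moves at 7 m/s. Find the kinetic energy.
KE = ½mv² = ½(4)(7)² = 98.0 J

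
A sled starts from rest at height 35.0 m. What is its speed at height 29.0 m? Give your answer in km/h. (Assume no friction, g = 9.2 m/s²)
mgh₁ = mgh₂ + ½mv² ⇒ v = √(2g(h₁−h₂)) = √(2·9.2·6.0) = 10.5071 m/s = 37.83 km/h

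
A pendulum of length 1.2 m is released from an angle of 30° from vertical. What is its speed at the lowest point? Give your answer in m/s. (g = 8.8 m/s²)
h = L(1 − cosθ) = 1.2(1 − cos30°) = 0.16077 m
v = √(2gh) = √(2·8.8·0.16077) = 1.682 m/s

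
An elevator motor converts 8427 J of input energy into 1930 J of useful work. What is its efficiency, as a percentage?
η = W_out/W_in = 1930/8427 = 22.9%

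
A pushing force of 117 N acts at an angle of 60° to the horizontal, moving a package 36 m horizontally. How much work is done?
W = F·d·cosθ = (117)(36)cos(60°) = 2106 J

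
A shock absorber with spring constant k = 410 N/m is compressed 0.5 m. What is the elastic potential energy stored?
PE = ½kx² = ½(410)(0.5)² = 51.25 J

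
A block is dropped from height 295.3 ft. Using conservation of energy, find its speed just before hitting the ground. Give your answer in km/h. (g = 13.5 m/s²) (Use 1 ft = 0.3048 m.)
Convert to SI: h = 90.0074 m
mgh = ½mv² ⇒ v = √(2gh) = √(2·13.5·90.0074) = 49.2971 m/s = 177.5 km/h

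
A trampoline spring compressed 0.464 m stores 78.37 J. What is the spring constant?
k = 2·PE/x² = 2·78.37/(0.464)² = 728.0 N/m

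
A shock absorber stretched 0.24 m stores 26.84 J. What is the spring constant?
k = 2·PE/x² = 2·26.84/(0.24)² = 931.9 N/m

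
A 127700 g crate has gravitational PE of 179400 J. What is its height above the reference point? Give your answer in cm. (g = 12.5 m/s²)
Convert to SI: m = 127.7 kg, PE = 179400 J
h = PE/(mg) = 179400/(127.7·12.5) = 112.388 m = 11240 cm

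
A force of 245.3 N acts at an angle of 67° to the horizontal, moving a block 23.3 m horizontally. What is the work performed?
W = F·d·cosθ = (245.3)(23.3)cos(67°) = 2233 J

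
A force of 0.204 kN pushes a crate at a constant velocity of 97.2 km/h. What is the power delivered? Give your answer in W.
Convert to SI: F = 204.0 N, v = 27.0 m/s
P = Fv = (204.0)(27.0) = 5508 W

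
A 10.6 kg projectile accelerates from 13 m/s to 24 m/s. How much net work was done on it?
W = ΔKE = ½m(v₂² − v₁²) = ½(10.6)(24² − 13²) = 2157.1 J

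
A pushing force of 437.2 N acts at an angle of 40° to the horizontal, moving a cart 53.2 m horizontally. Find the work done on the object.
W = F·d·cosθ = (437.2)(53.2)cos(40°) = 17820 J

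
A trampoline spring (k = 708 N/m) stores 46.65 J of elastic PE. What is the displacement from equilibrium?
x = √(2·PE/k) = √(2·46.65/708) = 0.363 m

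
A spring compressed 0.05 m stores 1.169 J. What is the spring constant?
k = 2·PE/x² = 2·1.169/(0.05)² = 935.2 N/m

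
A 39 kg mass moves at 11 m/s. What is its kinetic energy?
KE = ½mv² = ½(39)(11)² = 2359.5 J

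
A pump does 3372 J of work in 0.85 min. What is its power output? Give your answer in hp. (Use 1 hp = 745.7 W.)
Convert to SI: W = 3372.0 J, t = 51.0 s
P = W/t = 3372.0/51.0 = 66.1176 W = 0.08867 hp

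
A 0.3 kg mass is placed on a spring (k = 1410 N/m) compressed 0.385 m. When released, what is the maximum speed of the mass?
½kx² = ½mv² ⇒ v = x√(k/m) = (0.385)√(1410/0.3) = 26.39 m/s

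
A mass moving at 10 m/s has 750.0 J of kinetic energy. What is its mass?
m = 2·KE/v² = 2·750.0/(10)² = 15.0 kg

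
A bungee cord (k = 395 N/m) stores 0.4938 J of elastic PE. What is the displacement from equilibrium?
x = √(2·PE/k) = √(2·0.4938/395) = 0.05 m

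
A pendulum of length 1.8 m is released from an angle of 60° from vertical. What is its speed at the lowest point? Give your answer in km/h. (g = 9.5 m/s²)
h = L(1 − cosθ) = 1.8(1 − cos60°) = 0.9 m
v = √(2gh) = √(2·9.5·0.9) = 4.13521 m/s = 14.89 km/h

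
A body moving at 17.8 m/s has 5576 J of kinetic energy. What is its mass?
m = 2·KE/v² = 2·5576/(17.8)² = 35.2 kg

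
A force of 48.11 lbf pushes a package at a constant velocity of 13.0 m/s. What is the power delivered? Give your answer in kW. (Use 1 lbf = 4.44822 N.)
Convert to SI: F = 214.004 N, v = 13.0 m/s
P = Fv = (214.004)(13.0) = 2782.05 W = 2.782 kW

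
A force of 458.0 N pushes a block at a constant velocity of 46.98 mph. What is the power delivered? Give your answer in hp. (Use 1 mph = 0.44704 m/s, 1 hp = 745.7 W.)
Convert to SI: F = 458.0 N, v = 21.0019 m/s
P = Fv = (458.0)(21.0019) = 9618.89 W = 12.9 hp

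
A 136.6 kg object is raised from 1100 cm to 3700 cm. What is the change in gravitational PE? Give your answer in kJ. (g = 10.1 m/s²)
Convert to SI: m = 136.6 kg, Δh = 26.0 m
ΔPE = mgΔh = (136.6)(10.1)(26.0) = 35871.2 J = 35.87 kJ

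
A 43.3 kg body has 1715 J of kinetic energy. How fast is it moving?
v = √(2·KE/m) = √(2·1715/43.3) = 8.9 m/s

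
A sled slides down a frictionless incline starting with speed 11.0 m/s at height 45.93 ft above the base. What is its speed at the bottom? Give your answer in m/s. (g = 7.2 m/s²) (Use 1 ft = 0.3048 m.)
Convert to SI: v₀ = 11.0 m/s, h = 13.9995 m
½mv₀² + mgh = ½mv² ⇒ v = √(v₀² + 2gh) = √(11.0² + 2·7.2·13.9995) = 17.96 m/s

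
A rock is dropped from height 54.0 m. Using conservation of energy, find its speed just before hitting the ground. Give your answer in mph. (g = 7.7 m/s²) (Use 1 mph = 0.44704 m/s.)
mgh = ½mv² ⇒ v = √(2gh) = √(2·7.7·54.0) = 28.8375 m/s = 64.51 mph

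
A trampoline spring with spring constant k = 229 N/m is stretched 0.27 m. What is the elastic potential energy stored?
PE = ½kx² = ½(229)(0.27)² = 8.347 J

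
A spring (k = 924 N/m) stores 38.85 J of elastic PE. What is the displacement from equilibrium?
x = √(2·PE/k) = √(2·38.85/924) = 0.29 m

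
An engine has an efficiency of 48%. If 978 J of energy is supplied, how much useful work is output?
W_out = η·W_in = 0.48·978 = 469.44 J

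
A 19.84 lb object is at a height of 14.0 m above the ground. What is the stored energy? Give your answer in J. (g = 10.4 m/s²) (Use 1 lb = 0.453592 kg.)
Convert to SI: m = 8.99927 kg, h = 14.0 m
PE = mgh = (8.99927)(10.4)(14.0) = 1310 J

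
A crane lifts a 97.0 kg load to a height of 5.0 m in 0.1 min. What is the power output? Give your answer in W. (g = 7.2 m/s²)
Convert to SI: m = 97.0 kg, h = 5.0 m, t = 6.0 s
P = mgh/t = (97.0)(7.2)(5.0)/6.0 = 582.0 W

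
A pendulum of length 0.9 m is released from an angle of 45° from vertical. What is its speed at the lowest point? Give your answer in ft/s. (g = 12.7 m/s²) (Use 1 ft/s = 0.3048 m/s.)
h = L(1 − cosθ) = 0.9(1 − cos45°) = 0.263604 m
v = √(2gh) = √(2·12.7·0.263604) = 2.58757 m/s = 8.489 ft/s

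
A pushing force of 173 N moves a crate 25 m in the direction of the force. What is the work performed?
W = F·d = (173)(25) = 4325 J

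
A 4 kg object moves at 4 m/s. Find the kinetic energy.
KE = ½mv² = ½(4)(4)² = 32.0 J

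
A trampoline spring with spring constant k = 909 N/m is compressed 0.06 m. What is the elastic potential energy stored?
PE = ½kx² = ½(909)(0.06)² = 1.636 J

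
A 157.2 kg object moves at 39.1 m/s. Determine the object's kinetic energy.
KE = ½mv² = ½(157.2)(39.1)² = 120200 J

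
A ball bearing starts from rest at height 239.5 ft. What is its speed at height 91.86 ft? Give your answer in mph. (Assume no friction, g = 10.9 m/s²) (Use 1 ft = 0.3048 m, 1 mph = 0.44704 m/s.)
Convert to SI: h₁−h₂ = 45.0007 m
mgh₁ = mgh₂ + ½mv² ⇒ v = √(2g(h₁−h₂)) = √(2·10.9·45.0007) = 31.3212 m/s = 70.06 mph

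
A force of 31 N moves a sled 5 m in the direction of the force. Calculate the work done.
W = F·d = (31)(5) = 155.0 J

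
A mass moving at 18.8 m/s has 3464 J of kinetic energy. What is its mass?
m = 2·KE/v² = 2·3464/(18.8)² = 19.6 kg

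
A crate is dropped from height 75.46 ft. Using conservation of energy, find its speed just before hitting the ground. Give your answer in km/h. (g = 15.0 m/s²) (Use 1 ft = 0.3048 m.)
Convert to SI: h = 23.0002 m
mgh = ½mv² ⇒ v = √(2gh) = √(2·15.0·23.0002) = 26.268 m/s = 94.56 km/h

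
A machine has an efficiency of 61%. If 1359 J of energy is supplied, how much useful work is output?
W_out = η·W_in = 0.61·1359 = 828.99 J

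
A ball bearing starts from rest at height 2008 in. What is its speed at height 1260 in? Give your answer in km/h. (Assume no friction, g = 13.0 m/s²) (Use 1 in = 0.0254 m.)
Convert to SI: h₁−h₂ = 18.9992 m
mgh₁ = mgh₂ + ½mv² ⇒ v = √(2g(h₁−h₂)) = √(2·13.0·18.9992) = 22.2256 m/s = 80.01 km/h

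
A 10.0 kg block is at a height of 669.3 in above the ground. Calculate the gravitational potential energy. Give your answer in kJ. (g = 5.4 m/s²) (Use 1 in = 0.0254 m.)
Convert to SI: m = 10.0 kg, h = 17.0002 m
PE = mgh = (10.0)(5.4)(17.0002) = 918.012 J = 0.918 kJ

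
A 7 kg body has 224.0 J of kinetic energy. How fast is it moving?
v = √(2·KE/m) = √(2·224.0/7) = 8.0 m/s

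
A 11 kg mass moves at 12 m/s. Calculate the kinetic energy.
KE = ½mv² = ½(11)(12)² = 792.0 J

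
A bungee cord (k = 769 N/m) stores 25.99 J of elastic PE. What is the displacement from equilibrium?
x = √(2·PE/k) = √(2·25.99/769) = 0.26 m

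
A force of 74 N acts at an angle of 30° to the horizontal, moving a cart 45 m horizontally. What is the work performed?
W = F·d·cosθ = (74)(45)cos(30°) = 2884 J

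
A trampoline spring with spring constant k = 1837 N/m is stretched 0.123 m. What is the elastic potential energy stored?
PE = ½kx² = ½(1837)(0.123)² = 13.9 J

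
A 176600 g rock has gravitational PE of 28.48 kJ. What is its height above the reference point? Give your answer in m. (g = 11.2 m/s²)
Convert to SI: m = 176.6 kg, PE = 28480.0 J
h = PE/(mg) = 28480.0/(176.6·11.2) = 14.4 m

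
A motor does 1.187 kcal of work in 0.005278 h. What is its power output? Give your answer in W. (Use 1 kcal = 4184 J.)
Convert to SI: W = 4966.41 J, t = 19.0008 s
P = W/t = 4966.41/19.0008 = 261.4 W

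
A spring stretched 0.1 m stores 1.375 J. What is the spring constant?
k = 2·PE/x² = 2·1.375/(0.1)² = 275.0 N/m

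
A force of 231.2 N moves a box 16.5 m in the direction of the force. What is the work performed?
W = F·d = (231.2)(16.5) = 3815 J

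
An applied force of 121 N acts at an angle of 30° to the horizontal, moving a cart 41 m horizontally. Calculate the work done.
W = F·d·cosθ = (121)(41)cos(30°) = 4296 J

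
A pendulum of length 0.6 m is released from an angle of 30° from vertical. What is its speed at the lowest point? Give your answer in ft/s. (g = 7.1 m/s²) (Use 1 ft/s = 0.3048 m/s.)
h = L(1 − cosθ) = 0.6(1 − cos30°) = 0.0803848 m
v = √(2gh) = √(2·7.1·0.0803848) = 1.06839 m/s = 3.505 ft/s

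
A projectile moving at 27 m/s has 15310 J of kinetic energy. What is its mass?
m = 2·KE/v² = 2·15310/(27)² = 42.0 kg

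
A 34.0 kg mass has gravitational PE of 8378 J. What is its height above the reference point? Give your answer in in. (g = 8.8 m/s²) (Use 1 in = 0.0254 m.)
h = PE/(mg) = 8378.0/(34.0·8.8) = 28.0013 m = 1102 in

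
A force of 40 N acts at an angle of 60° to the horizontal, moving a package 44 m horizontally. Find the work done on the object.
W = F·d·cosθ = (40)(44)cos(60°) = 880.0 J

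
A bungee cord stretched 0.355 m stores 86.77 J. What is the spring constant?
k = 2·PE/x² = 2·86.77/(0.355)² = 1377 N/m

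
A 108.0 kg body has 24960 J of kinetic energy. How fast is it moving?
v = √(2·KE/m) = √(2·24960/108.0) = 21.5 m/s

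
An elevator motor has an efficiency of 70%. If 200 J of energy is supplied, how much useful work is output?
W_out = η·W_in = 0.7·200 = 140.0 J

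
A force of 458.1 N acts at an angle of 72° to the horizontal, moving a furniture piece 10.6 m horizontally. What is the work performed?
W = F·d·cosθ = (458.1)(10.6)cos(72°) = 1501 J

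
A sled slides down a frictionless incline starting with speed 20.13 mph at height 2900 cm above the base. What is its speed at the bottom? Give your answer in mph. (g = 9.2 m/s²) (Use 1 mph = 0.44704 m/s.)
Convert to SI: v₀ = 8.99892 m/s, h = 29.0 m
½mv₀² + mgh = ½mv² ⇒ v = √(v₀² + 2gh) = √(8.99892² + 2·9.2·29.0) = 24.7907 m/s = 55.46 mph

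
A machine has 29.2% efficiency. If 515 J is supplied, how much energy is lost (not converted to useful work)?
W_lost = W_in(1 − η) = 515·(1 − 0.292) = 364.6 J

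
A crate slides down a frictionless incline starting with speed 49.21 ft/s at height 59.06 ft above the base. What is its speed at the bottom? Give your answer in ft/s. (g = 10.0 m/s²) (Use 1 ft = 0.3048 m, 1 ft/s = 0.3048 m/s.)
Convert to SI: v₀ = 14.9992 m/s, h = 18.0015 m
½mv₀² + mgh = ½mv² ⇒ v = √(v₀² + 2gh) = √(14.9992² + 2·10.0·18.0015) = 24.1869 m/s = 79.35 ft/s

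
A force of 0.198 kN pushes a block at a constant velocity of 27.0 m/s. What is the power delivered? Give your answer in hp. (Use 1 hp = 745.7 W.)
Convert to SI: F = 198.0 N, v = 27.0 m/s
P = Fv = (198.0)(27.0) = 5346.0 W = 7.169 hp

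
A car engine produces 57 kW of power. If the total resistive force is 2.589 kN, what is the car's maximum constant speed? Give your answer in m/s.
Convert to SI: F = 2589.0 N
P = Fv ⇒ v = P/F = 57000 W/2589.0 N = 22.02 m/s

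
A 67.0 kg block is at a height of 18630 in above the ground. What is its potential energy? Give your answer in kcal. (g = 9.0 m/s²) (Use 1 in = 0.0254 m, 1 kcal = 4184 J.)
Convert to SI: m = 67.0 kg, h = 473.202 m
PE = mgh = (67.0)(9.0)(473.202) = 285341 J = 68.2 kcal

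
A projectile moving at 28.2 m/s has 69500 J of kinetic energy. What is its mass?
m = 2·KE/v² = 2·69500/(28.2)² = 174.8 kg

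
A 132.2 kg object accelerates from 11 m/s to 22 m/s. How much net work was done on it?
W = ΔKE = ½m(v₂² − v₁²) = ½(132.2)(22² − 11²) = 23994.3 J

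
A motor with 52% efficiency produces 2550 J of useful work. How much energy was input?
W_in = W_out/η = 2550/0.52 = 4904 J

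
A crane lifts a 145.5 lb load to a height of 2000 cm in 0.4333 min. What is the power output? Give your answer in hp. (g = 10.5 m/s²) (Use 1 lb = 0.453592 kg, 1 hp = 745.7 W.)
Convert to SI: m = 65.9976 kg, h = 20.0 m, t = 25.998 s
P = mgh/t = (65.9976)(10.5)(20.0)/25.998 = 533.099 W = 0.7149 hp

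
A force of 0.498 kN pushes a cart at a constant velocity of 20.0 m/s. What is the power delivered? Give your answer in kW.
Convert to SI: F = 498.0 N, v = 20.0 m/s
P = Fv = (498.0)(20.0) = 9960.0 W = 9.96 kW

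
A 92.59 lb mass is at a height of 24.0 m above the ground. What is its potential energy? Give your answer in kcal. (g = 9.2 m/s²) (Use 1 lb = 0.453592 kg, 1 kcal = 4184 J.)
Convert to SI: m = 41.9981 kg, h = 24.0 m
PE = mgh = (41.9981)(9.2)(24.0) = 9273.18 J = 2.216 kcal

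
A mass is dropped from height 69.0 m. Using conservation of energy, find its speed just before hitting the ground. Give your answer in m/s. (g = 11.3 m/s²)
mgh = ½mv² ⇒ v = √(2gh) = √(2·11.3·69.0) = 39.49 m/s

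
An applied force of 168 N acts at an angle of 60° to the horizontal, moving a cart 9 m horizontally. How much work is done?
W = F·d·cosθ = (168)(9)cos(60°) = 756.0 J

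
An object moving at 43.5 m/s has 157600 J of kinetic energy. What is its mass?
m = 2·KE/v² = 2·157600/(43.5)² = 166.6 kg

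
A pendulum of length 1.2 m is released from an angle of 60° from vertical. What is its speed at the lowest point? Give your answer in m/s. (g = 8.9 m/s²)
h = L(1 − cosθ) = 1.2(1 − cos60°) = 0.6 m
v = √(2gh) = √(2·8.9·0.6) = 3.268 m/s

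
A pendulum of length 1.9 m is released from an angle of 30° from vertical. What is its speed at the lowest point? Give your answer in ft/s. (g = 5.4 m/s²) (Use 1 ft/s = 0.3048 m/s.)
h = L(1 − cosθ) = 1.9(1 − cos30°) = 0.254552 m
v = √(2gh) = √(2·5.4·0.254552) = 1.65806 m/s = 5.44 ft/s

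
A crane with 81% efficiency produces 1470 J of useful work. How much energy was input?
W_in = W_out/η = 1470/0.81 = 1815 J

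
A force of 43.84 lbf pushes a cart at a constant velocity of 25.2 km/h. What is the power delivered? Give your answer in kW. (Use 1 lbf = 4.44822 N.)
Convert to SI: F = 195.01 N, v = 7.0 m/s
P = Fv = (195.01)(7.0) = 1365.07 W = 1.365 kW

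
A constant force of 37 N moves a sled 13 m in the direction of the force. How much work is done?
W = F·d = (37)(13) = 481.0 J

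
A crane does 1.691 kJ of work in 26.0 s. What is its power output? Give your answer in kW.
Convert to SI: W = 1691.0 J, t = 26.0 s
P = W/t = 1691.0/26.0 = 65.0385 W = 0.06504 kW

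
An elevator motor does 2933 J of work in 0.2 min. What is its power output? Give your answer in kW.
Convert to SI: W = 2933.0 J, t = 12.0 s
P = W/t = 2933.0/12.0 = 244.417 W = 0.2444 kW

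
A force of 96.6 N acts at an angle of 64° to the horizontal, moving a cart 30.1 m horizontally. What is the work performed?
W = F·d·cosθ = (96.6)(30.1)cos(64°) = 1275 J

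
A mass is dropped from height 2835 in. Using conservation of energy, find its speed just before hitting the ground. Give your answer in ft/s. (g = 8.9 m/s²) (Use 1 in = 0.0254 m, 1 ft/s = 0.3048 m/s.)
Convert to SI: h = 72.009 m
mgh = ½mv² ⇒ v = √(2gh) = √(2·8.9·72.009) = 35.8017 m/s = 117.5 ft/s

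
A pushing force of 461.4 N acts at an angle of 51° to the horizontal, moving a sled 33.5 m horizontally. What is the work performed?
W = F·d·cosθ = (461.4)(33.5)cos(51°) = 9727 J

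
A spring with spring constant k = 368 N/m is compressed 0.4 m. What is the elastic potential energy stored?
PE = ½kx² = ½(368)(0.4)² = 29.44 J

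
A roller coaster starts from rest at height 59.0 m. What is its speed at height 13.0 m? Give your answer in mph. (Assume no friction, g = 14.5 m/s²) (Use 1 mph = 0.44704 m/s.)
mgh₁ = mgh₂ + ½mv² ⇒ v = √(2g(h₁−h₂)) = √(2·14.5·46.0) = 36.524 m/s = 81.7 mph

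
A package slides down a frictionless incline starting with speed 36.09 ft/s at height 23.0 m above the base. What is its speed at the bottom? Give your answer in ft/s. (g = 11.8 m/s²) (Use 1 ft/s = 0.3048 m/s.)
Convert to SI: v₀ = 11.0002 m/s, h = 23.0 m
½mv₀² + mgh = ½mv² ⇒ v = √(v₀² + 2gh) = √(11.0002² + 2·11.8·23.0) = 25.7644 m/s = 84.53 ft/s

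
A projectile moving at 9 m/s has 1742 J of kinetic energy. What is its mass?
m = 2·KE/v² = 2·1742/(9)² = 43.01 kg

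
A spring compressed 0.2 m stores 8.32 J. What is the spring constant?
k = 2·PE/x² = 2·8.32/(0.2)² = 416.0 N/m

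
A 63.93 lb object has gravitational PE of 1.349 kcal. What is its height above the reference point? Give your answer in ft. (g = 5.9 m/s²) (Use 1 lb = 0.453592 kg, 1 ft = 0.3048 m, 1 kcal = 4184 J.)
Convert to SI: m = 28.9981 kg, PE = 5644.22 J
h = PE/(mg) = 5644.22/(28.9981·5.9) = 32.9899 m = 108.2 ft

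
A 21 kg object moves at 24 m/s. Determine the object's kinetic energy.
KE = ½mv² = ½(21)(24)² = 6048.0 J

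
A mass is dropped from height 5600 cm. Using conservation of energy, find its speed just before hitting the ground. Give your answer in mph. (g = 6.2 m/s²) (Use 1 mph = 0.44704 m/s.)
Convert to SI: h = 56.0 m
mgh = ½mv² ⇒ v = √(2gh) = √(2·6.2·56.0) = 26.3515 m/s = 58.95 mph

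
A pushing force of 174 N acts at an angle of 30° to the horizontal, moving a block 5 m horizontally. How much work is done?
W = F·d·cosθ = (174)(5)cos(30°) = 753.4 J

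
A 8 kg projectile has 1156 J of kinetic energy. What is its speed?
v = √(2·KE/m) = √(2·1156/8) = 17.0 m/s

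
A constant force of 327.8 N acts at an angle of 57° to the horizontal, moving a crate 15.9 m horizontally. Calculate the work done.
W = F·d·cosθ = (327.8)(15.9)cos(57°) = 2839 J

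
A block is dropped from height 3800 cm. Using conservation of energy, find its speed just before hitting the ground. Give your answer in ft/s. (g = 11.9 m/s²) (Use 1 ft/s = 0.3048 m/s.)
Convert to SI: h = 38.0 m
mgh = ½mv² ⇒ v = √(2gh) = √(2·11.9·38.0) = 30.0732 m/s = 98.67 ft/s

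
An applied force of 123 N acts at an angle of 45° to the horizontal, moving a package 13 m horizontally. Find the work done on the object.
W = F·d·cosθ = (123)(13)cos(45°) = 1131 J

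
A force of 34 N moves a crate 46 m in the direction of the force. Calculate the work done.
W = F·d = (34)(46) = 1564 J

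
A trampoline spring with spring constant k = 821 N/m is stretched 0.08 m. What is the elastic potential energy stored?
PE = ½kx² = ½(821)(0.08)² = 2.627 J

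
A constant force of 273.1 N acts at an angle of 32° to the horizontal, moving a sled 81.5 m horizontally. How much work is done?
W = F·d·cosθ = (273.1)(81.5)cos(32°) = 18880 J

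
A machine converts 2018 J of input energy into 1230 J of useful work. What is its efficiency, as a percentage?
η = W_out/W_in = 1230/2018 = 60.95%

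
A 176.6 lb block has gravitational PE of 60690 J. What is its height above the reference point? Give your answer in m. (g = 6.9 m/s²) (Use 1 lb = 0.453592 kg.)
Convert to SI: m = 80.1043 kg, PE = 60690.0 J
h = PE/(mg) = 60690.0/(80.1043·6.9) = 109.8 m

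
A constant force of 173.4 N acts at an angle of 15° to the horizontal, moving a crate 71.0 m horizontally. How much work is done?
W = F·d·cosθ = (173.4)(71.0)cos(15°) = 11890 J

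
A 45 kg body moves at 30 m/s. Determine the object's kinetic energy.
KE = ½mv² = ½(45)(30)² = 20250.0 J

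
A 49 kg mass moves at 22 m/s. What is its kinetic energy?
KE = ½mv² = ½(49)(22)² = 11858.0 J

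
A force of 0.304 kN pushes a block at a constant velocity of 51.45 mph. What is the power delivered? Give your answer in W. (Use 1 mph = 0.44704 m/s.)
Convert to SI: F = 304.0 N, v = 23.0002 m/s
P = Fv = (304.0)(23.0002) = 6992 W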